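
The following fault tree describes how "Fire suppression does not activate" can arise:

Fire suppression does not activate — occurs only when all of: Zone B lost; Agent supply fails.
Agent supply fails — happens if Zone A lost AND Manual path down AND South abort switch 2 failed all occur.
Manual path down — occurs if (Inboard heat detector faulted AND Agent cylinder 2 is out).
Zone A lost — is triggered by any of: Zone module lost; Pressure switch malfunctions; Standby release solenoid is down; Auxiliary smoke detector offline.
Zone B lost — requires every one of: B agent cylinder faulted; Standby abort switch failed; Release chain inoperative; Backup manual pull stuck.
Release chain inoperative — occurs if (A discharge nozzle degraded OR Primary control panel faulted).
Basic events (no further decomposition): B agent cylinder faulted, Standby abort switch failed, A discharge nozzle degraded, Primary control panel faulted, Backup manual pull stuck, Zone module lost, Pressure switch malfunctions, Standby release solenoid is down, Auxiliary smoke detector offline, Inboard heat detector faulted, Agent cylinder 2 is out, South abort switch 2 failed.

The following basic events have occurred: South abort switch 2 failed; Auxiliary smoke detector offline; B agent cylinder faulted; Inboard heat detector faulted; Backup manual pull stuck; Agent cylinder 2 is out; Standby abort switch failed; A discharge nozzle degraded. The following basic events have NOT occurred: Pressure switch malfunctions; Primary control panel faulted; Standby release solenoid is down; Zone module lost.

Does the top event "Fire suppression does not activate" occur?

Yes

Release chain inoperative [OR]: A discharge nozzle degraded=occurs, Primary control panel faulted=not → at least one input occurs → occurs.
Zone B lost [AND]: B agent cylinder faulted=occurs, Standby abort switch failed=occurs, Release chain inoperative=occurs, Backup manual pull stuck=occurs → all inputs occur → occurs.
Zone A lost [OR]: Zone module lost=not, Pressure switch malfunctions=not, Standby release solenoid is down=not, Auxiliary smoke detector offline=occurs → at least one input occurs → occurs.
Manual path down [AND]: Inboard heat detector faulted=occurs, Agent cylinder 2 is out=occurs → all inputs occur → occurs.
Agent supply fails [AND]: Zone A lost=occurs, Manual path down=occurs, South abort switch 2 failed=occurs → all inputs occur → occurs.
Fire suppression does not activate [AND]: Zone B lost=occurs, Agent supply fails=occurs → all inputs occur → occurs.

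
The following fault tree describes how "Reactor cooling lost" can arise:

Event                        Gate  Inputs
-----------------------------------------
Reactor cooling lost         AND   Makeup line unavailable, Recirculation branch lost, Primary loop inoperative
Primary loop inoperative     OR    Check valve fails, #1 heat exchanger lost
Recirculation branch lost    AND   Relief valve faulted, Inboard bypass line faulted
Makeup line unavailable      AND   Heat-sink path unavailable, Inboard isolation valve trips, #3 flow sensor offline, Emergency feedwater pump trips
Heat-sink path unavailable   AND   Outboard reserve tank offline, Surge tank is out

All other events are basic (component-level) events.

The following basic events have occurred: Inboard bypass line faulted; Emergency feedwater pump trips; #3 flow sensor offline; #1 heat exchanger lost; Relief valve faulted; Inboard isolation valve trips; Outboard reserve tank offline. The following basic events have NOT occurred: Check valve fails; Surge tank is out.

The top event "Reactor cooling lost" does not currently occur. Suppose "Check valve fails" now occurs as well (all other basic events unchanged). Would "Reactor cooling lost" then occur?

No

Counterfactual: set "Check valve fails" to occurred.
Heat-sink path unavailable [AND]: Outboard reserve tank offline=occurs, Surge tank is out=not → not all inputs occur → does not occur.
Makeup line unavailable [AND]: Heat-sink path unavailable=not, Inboard isolation valve trips=occurs, #3 flow sensor offline=occurs, Emergency feedwater pump trips=occurs → not all inputs occur → does not occur.
Recirculation branch lost [AND]: Relief valve faulted=occurs, Inboard bypass line faulted=occurs → all inputs occur → occurs.
Primary loop inoperative [OR]: Check valve fails=occurs, #1 heat exchanger lost=occurs → at least one input occurs → occurs.
Reactor cooling lost [AND]: Makeup line unavailable=not, Recirculation branch lost=occurs, Primary loop inoperative=occurs → not all inputs occur → does not occur.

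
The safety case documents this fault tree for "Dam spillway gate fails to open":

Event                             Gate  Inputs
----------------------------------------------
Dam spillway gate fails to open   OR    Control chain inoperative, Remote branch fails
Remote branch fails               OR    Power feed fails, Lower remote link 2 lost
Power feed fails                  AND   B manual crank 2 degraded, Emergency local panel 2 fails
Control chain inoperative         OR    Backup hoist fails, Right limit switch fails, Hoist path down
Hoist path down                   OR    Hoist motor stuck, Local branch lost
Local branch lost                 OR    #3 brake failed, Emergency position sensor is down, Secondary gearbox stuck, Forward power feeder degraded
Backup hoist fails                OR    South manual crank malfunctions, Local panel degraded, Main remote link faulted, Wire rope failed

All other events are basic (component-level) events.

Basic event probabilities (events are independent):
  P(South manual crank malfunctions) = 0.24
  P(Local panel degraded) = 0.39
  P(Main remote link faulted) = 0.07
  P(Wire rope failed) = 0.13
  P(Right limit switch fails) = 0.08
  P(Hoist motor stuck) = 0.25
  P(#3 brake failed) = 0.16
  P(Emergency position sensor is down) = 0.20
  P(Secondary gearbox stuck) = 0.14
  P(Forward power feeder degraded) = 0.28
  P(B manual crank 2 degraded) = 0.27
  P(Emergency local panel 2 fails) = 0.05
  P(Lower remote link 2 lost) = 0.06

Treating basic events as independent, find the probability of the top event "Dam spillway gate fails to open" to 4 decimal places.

0.9001

P(Backup hoist fails) [OR] = 1 − (1−0.24) × (1−0.39) × (1−0.07) × (1−0.13) = 0.624901
P(Local branch lost) [OR] = 1 − (1−0.16) × (1−0.20) × (1−0.14) × (1−0.28) = 0.583898
P(Hoist path down) [OR] = 1 − (1−0.25) × (1−0.583898) = 0.687924
P(Control chain inoperative) [OR] = 1 − (1−0.624901) × (1−0.08) × (1−0.687924) = 0.892305
P(Power feed fails) [AND] = 0.27 × 0.05 = 0.013500
P(Remote branch fails) [OR] = 1 − (1−0.013500) × (1−0.06) = 0.072690
P(Dam spillway gate fails to open) [OR] = 1 − (1−0.892305) × (1−0.072690) = 0.900133
Rounded to 4 decimal places: P(Dam spillway gate fails to open) ≈ 0.9001.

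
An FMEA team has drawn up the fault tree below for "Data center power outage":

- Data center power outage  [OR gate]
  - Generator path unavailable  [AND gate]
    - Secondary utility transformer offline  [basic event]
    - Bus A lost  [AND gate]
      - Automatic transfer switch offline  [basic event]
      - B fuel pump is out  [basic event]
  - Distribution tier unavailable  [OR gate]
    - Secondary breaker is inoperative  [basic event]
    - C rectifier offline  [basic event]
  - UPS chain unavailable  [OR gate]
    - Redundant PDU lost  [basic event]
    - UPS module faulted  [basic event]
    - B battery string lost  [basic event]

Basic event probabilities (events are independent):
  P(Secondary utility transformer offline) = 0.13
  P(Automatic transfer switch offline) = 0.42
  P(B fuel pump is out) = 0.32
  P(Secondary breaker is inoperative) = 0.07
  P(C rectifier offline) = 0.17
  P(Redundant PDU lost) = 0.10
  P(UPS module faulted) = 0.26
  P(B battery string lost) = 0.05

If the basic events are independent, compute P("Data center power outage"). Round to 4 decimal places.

P(Bus A lost) [AND] = 0.42 × 0.32 = 0.134400
P(Generator path unavailable) [AND] = 0.13 × 0.134400 = 0.017472
P(Distribution tier unavailable) [OR] = 1 − (1−0.07) × (1−0.17) = 0.228100
P(UPS chain unavailable) [OR] = 1 − (1−0.10) × (1−0.26) × (1−0.05) = 0.367300
P(Data center power outage) [OR] = 1 − (1−0.017472) × (1−0.228100) × (1−0.367300) = 0.520152
Rounded to 4 decimal places: P(Data center power outage) ≈ 0.5202.

0.5202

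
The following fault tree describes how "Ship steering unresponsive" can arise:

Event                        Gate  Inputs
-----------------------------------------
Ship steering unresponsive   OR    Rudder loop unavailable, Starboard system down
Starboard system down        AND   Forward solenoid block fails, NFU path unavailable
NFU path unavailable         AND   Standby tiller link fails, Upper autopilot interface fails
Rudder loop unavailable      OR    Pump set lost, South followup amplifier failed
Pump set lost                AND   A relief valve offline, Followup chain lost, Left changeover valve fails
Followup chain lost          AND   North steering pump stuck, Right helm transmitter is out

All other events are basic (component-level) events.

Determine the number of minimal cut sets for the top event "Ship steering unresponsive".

Followup chain lost [AND]: one cut set from each child combined → 1 × 1 = 1 cut set(s).
Pump set lost [AND]: one cut set from each child combined → 1 × 1 × 1 = 1 cut set(s).
Rudder loop unavailable [OR]: union of children's cut sets → 2 cut set(s).
NFU path unavailable [AND]: one cut set from each child combined → 1 × 1 = 1 cut set(s).
Starboard system down [AND]: one cut set from each child combined → 1 × 1 = 1 cut set(s).
Ship steering unresponsive [OR]: union of children's cut sets → 3 cut set(s).
Minimal cut sets: {A relief valve offline, Left changeover valve fails, North steering pump stuck, Right helm transmitter is out}; {South followup amplifier failed}; {Forward solenoid block fails, Standby tiller link fails, Upper autopilot interface fails}.

3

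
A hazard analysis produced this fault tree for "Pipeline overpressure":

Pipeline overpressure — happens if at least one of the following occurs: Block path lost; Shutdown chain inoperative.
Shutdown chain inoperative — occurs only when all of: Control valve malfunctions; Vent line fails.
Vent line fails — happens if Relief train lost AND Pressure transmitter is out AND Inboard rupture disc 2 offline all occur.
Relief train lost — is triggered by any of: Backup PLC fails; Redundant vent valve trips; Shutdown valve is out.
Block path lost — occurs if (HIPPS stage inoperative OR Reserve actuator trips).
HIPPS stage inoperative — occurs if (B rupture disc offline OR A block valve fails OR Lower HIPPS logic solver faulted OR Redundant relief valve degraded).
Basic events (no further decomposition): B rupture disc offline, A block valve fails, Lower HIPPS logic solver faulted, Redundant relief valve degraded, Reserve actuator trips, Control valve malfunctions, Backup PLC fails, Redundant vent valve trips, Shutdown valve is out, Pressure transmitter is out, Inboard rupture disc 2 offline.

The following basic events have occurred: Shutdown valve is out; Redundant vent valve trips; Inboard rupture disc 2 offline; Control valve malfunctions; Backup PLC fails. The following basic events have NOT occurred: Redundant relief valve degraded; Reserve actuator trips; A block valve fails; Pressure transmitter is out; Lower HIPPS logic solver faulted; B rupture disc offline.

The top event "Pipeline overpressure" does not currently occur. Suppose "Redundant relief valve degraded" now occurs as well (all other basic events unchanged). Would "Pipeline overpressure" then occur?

Counterfactual: set "Redundant relief valve degraded" to occurred.
HIPPS stage inoperative [OR]: B rupture disc offline=not, A block valve fails=not, Lower HIPPS logic solver faulted=not, Redundant relief valve degraded=occurs → at least one input occurs → occurs.
Block path lost [OR]: HIPPS stage inoperative=occurs, Reserve actuator trips=not → at least one input occurs → occurs.
Relief train lost [OR]: Backup PLC fails=occurs, Redundant vent valve trips=occurs, Shutdown valve is out=occurs → at least one input occurs → occurs.
Vent line fails [AND]: Relief train lost=occurs, Pressure transmitter is out=not, Inboard rupture disc 2 offline=occurs → not all inputs occur → does not occur.
Shutdown chain inoperative [AND]: Control valve malfunctions=occurs, Vent line fails=not → not all inputs occur → does not occur.
Pipeline overpressure [OR]: Block path lost=occurs, Shutdown chain inoperative=not → at least one input occurs → occurs.

Yes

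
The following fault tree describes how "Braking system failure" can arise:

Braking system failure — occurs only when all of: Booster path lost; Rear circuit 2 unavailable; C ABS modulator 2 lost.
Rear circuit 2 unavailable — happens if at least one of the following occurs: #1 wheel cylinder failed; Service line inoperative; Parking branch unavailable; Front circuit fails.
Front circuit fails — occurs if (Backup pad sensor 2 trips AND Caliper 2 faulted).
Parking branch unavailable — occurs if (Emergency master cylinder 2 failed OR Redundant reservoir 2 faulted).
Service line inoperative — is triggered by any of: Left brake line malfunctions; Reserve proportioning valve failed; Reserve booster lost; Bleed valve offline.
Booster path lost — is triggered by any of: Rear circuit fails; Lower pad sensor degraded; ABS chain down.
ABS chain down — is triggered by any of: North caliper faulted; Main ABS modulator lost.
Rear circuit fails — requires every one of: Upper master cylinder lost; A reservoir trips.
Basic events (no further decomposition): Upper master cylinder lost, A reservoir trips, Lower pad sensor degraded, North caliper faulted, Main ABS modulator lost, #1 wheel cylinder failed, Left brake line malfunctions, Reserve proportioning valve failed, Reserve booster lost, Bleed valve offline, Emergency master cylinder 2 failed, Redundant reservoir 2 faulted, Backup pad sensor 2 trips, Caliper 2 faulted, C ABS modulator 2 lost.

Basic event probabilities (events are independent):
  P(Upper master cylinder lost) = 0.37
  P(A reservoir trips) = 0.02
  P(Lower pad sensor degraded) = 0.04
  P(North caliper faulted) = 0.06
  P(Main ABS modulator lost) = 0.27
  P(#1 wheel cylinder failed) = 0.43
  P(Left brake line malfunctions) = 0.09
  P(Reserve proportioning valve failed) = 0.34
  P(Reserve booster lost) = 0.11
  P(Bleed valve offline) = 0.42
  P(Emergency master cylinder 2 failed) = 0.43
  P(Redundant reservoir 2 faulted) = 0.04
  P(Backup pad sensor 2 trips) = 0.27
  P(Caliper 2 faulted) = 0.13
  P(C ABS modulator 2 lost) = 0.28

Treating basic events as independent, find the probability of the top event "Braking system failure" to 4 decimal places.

0.0879

P(Rear circuit fails) [AND] = 0.37 × 0.02 = 0.007400
P(ABS chain down) [OR] = 1 − (1−0.06) × (1−0.27) = 0.313800
P(Booster path lost) [OR] = 1 − (1−0.007400) × (1−0.04) × (1−0.313800) = 0.346123
P(Service line inoperative) [OR] = 1 − (1−0.09) × (1−0.34) × (1−0.11) × (1−0.42) = 0.689970
P(Parking branch unavailable) [OR] = 1 − (1−0.43) × (1−0.04) = 0.452800
P(Front circuit fails) [AND] = 0.27 × 0.13 = 0.035100
P(Rear circuit 2 unavailable) [OR] = 1 − (1−0.43) × (1−0.689970) × (1−0.452800) × (1−0.035100) = 0.906695
P(Braking system failure) [AND] = 0.346123 × 0.906695 × 0.28 = 0.087872
Rounded to 4 decimal places: P(Braking system failure) ≈ 0.0879.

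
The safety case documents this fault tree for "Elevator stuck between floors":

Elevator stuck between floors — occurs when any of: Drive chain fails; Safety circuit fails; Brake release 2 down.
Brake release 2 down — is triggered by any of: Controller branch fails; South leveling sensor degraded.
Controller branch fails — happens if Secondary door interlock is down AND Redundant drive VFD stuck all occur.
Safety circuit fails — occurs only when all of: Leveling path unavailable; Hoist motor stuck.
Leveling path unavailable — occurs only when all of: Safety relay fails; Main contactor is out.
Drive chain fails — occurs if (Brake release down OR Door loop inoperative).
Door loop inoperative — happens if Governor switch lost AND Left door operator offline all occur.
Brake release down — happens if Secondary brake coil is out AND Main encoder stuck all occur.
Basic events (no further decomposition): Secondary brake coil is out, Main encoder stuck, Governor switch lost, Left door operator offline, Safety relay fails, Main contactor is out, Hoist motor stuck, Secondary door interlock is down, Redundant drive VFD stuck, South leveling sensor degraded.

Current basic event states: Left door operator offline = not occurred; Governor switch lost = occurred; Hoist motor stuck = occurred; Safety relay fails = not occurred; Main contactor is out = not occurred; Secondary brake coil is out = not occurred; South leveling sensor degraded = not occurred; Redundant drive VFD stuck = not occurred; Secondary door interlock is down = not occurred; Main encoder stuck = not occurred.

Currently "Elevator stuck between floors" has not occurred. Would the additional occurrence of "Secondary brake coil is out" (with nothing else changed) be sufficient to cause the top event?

No

Counterfactual: set "Secondary brake coil is out" to occurred.
Brake release down [AND]: Secondary brake coil is out=occurs, Main encoder stuck=not → not all inputs occur → does not occur.
Door loop inoperative [AND]: Governor switch lost=occurs, Left door operator offline=not → not all inputs occur → does not occur.
Drive chain fails [OR]: Brake release down=not, Door loop inoperative=not → no input occurs → does not occur.
Leveling path unavailable [AND]: Safety relay fails=not, Main contactor is out=not → not all inputs occur → does not occur.
Safety circuit fails [AND]: Leveling path unavailable=not, Hoist motor stuck=occurs → not all inputs occur → does not occur.
Controller branch fails [AND]: Secondary door interlock is down=not, Redundant drive VFD stuck=not → not all inputs occur → does not occur.
Brake release 2 down [OR]: Controller branch fails=not, South leveling sensor degraded=not → no input occurs → does not occur.
Elevator stuck between floors [OR]: Drive chain fails=not, Safety circuit fails=not, Brake release 2 down=not → no input occurs → does not occur.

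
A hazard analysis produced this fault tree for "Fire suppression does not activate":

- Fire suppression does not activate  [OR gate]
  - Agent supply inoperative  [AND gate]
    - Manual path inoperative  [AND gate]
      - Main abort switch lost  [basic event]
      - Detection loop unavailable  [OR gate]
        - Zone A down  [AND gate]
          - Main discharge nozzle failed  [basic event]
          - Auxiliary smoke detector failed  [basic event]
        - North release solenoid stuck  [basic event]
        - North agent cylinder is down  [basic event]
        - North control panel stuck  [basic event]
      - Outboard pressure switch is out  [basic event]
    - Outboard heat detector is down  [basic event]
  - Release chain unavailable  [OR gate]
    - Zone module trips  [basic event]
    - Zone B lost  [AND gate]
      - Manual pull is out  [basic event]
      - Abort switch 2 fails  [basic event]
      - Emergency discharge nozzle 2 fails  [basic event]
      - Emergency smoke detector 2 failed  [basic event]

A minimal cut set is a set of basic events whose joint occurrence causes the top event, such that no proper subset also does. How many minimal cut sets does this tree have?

6

Zone A down [AND]: one cut set from each child combined → 1 × 1 = 1 cut set(s).
Detection loop unavailable [OR]: union of children's cut sets → 4 cut set(s).
Manual path inoperative [AND]: one cut set from each child combined → 1 × 4 × 1 = 4 cut set(s).
Agent supply inoperative [AND]: one cut set from each child combined → 4 × 1 = 4 cut set(s).
Zone B lost [AND]: one cut set from each child combined → 1 × 1 × 1 × 1 = 1 cut set(s).
Release chain unavailable [OR]: union of children's cut sets → 2 cut set(s).
Fire suppression does not activate [OR]: union of children's cut sets → 6 cut set(s).
Minimal cut sets: {Auxiliary smoke detector failed, Main abort switch lost, Main discharge nozzle failed, Outboard heat detector is down, Outboard pressure switch is out}; {Main abort switch lost, North release solenoid stuck, Outboard heat detector is down, Outboard pressure switch is out}; {Main abort switch lost, North agent cylinder is down, Outboard heat detector is down, Outboard pressure switch is out}; {Main abort switch lost, North control panel stuck, Outboard heat detector is down, Outboard pressure switch is out}; {Zone module trips}; {Abort switch 2 fails, Emergency discharge nozzle 2 fails, Emergency smoke detector 2 failed, Manual pull is out}.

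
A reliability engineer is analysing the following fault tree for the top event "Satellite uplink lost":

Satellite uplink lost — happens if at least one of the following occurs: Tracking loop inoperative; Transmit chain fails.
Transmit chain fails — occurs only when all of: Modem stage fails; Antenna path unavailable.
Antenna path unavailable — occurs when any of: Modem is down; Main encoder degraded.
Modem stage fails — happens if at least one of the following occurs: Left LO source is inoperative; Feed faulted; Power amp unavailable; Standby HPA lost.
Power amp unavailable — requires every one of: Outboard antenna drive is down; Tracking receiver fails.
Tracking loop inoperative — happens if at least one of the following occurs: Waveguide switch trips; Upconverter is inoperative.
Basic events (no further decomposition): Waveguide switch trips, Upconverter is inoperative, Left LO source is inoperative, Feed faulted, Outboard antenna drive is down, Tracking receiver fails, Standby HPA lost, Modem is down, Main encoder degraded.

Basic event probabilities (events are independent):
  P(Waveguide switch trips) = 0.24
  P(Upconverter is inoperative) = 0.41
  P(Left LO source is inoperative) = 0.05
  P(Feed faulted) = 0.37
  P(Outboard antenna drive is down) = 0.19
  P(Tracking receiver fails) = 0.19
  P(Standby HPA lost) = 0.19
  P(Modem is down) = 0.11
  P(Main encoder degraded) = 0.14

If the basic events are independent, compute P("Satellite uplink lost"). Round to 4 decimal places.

P(Tracking loop inoperative) [OR] = 1 − (1−0.24) × (1−0.41) = 0.551600
P(Power amp unavailable) [AND] = 0.19 × 0.19 = 0.036100
P(Modem stage fails) [OR] = 1 − (1−0.05) × (1−0.37) × (1−0.036100) × (1−0.19) = 0.532716
P(Antenna path unavailable) [OR] = 1 − (1−0.11) × (1−0.14) = 0.234600
P(Transmit chain fails) [AND] = 0.532716 × 0.234600 = 0.124975
P(Satellite uplink lost) [OR] = 1 − (1−0.551600) × (1−0.124975) = 0.607639
Rounded to 4 decimal places: P(Satellite uplink lost) ≈ 0.6076.

0.6076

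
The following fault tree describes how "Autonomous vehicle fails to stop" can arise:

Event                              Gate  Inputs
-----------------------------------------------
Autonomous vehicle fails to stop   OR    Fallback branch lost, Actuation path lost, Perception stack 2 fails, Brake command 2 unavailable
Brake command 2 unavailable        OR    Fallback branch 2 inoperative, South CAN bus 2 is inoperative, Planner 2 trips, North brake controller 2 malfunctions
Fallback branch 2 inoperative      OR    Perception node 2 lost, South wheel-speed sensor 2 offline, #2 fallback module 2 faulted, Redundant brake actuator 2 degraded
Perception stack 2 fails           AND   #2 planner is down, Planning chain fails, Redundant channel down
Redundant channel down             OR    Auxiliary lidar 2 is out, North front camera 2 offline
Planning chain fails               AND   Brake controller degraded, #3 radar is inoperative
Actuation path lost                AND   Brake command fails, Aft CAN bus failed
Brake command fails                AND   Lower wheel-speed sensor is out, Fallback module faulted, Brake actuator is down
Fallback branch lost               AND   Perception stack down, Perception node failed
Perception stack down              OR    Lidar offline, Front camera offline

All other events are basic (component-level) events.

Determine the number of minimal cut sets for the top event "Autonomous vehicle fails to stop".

12

Perception stack down [OR]: union of children's cut sets → 2 cut set(s).
Fallback branch lost [AND]: one cut set from each child combined → 2 × 1 = 2 cut set(s).
Brake command fails [AND]: one cut set from each child combined → 1 × 1 × 1 = 1 cut set(s).
Actuation path lost [AND]: one cut set from each child combined → 1 × 1 = 1 cut set(s).
Planning chain fails [AND]: one cut set from each child combined → 1 × 1 = 1 cut set(s).
Redundant channel down [OR]: union of children's cut sets → 2 cut set(s).
Perception stack 2 fails [AND]: one cut set from each child combined → 1 × 1 × 2 = 2 cut set(s).
Fallback branch 2 inoperative [OR]: union of children's cut sets → 4 cut set(s).
Brake command 2 unavailable [OR]: union of children's cut sets → 7 cut set(s).
Autonomous vehicle fails to stop [OR]: union of children's cut sets → 12 cut set(s).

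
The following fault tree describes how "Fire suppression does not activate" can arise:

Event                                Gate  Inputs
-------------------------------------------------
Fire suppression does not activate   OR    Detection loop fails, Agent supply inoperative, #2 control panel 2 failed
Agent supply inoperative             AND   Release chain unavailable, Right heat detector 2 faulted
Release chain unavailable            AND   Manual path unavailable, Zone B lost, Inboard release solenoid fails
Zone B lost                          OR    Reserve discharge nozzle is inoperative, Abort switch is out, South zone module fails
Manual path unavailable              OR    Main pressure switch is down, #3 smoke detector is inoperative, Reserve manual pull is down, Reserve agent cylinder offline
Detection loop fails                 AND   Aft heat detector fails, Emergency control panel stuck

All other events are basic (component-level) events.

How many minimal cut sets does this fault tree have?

Detection loop fails [AND]: one cut set from each child combined → 1 × 1 = 1 cut set(s).
Manual path unavailable [OR]: union of children's cut sets → 4 cut set(s).
Zone B lost [OR]: union of children's cut sets → 3 cut set(s).
Release chain unavailable [AND]: one cut set from each child combined → 4 × 3 × 1 = 12 cut set(s).
Agent supply inoperative [AND]: one cut set from each child combined → 12 × 1 = 12 cut set(s).
Fire suppression does not activate [OR]: union of children's cut sets → 14 cut set(s).

14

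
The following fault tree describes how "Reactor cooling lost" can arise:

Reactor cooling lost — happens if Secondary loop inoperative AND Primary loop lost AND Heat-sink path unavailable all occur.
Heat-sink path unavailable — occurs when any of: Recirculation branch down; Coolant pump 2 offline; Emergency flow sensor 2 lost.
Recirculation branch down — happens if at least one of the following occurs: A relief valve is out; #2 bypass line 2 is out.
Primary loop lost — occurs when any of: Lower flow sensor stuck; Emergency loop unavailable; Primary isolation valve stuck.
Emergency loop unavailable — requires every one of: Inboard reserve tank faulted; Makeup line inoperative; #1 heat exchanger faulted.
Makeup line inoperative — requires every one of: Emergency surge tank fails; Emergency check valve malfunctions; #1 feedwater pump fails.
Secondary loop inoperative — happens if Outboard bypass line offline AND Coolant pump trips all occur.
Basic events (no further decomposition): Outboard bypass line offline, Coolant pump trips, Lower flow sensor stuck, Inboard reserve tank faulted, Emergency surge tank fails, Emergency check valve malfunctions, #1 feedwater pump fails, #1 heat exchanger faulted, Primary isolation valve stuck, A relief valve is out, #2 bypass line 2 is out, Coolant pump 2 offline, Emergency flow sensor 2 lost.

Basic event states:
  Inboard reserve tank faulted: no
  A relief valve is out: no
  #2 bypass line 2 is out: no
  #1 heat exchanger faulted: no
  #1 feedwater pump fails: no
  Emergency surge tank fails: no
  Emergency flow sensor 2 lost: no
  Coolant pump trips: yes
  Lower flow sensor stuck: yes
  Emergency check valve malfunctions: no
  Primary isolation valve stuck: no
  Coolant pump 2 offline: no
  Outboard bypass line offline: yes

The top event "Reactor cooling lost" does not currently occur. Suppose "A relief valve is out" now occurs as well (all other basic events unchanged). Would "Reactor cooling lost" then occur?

Counterfactual: set "A relief valve is out" to occurred.
Secondary loop inoperative [AND]: Outboard bypass line offline=occurs, Coolant pump trips=occurs → all inputs occur → occurs.
Makeup line inoperative [AND]: Emergency surge tank fails=not, Emergency check valve malfunctions=not, #1 feedwater pump fails=not → not all inputs occur → does not occur.
Emergency loop unavailable [AND]: Inboard reserve tank faulted=not, Makeup line inoperative=not, #1 heat exchanger faulted=not → not all inputs occur → does not occur.
Primary loop lost [OR]: Lower flow sensor stuck=occurs, Emergency loop unavailable=not, Primary isolation valve stuck=not → at least one input occurs → occurs.
Recirculation branch down [OR]: A relief valve is out=occurs, #2 bypass line 2 is out=not → at least one input occurs → occurs.
Heat-sink path unavailable [OR]: Recirculation branch down=occurs, Coolant pump 2 offline=not, Emergency flow sensor 2 lost=not → at least one input occurs → occurs.
Reactor cooling lost [AND]: Secondary loop inoperative=occurs, Primary loop lost=occurs, Heat-sink path unavailable=occurs → all inputs occur → occurs.

Yes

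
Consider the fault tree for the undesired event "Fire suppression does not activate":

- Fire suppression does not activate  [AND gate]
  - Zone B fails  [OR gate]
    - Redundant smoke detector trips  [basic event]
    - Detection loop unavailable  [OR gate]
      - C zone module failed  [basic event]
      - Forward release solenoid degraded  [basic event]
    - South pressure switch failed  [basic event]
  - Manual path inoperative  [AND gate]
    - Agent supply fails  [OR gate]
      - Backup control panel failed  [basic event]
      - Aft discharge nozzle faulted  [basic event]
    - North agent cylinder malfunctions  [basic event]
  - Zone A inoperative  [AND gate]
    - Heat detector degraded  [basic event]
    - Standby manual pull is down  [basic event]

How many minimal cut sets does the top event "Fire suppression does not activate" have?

8

Detection loop unavailable [OR]: union of children's cut sets → 2 cut set(s).
Zone B fails [OR]: union of children's cut sets → 4 cut set(s).
Agent supply fails [OR]: union of children's cut sets → 2 cut set(s).
Manual path inoperative [AND]: one cut set from each child combined → 2 × 1 = 2 cut set(s).
Zone A inoperative [AND]: one cut set from each child combined → 1 × 1 = 1 cut set(s).
Fire suppression does not activate [AND]: one cut set from each child combined → 4 × 2 × 1 = 8 cut set(s).
Minimal cut sets: {Backup control panel failed, Heat detector degraded, North agent cylinder malfunctions, Redundant smoke detector trips, Standby manual pull is down}; {Aft discharge nozzle faulted, Heat detector degraded, North agent cylinder malfunctions, Redundant smoke detector trips, Standby manual pull is down}; {Backup control panel failed, C zone module failed, Heat detector degraded, North agent cylinder malfunctions, Standby manual pull is down}; {Aft discharge nozzle faulted, C zone module failed, Heat detector degraded, North agent cylinder malfunctions, Standby manual pull is down}; {Backup control panel failed, Forward release solenoid degraded, Heat detector degraded, North agent cylinder malfunctions, Standby manual pull is down}; {Aft discharge nozzle faulted, Forward release solenoid degraded, Heat detector degraded, North agent cylinder malfunctions, Standby manual pull is down}; {Backup control panel failed, Heat detector degraded, North agent cylinder malfunctions, South pressure switch failed, Standby manual pull is down}; {Aft discharge nozzle faulted, Heat detector degraded, North agent cylinder malfunctions, South pressure switch failed, Standby manual pull is down}.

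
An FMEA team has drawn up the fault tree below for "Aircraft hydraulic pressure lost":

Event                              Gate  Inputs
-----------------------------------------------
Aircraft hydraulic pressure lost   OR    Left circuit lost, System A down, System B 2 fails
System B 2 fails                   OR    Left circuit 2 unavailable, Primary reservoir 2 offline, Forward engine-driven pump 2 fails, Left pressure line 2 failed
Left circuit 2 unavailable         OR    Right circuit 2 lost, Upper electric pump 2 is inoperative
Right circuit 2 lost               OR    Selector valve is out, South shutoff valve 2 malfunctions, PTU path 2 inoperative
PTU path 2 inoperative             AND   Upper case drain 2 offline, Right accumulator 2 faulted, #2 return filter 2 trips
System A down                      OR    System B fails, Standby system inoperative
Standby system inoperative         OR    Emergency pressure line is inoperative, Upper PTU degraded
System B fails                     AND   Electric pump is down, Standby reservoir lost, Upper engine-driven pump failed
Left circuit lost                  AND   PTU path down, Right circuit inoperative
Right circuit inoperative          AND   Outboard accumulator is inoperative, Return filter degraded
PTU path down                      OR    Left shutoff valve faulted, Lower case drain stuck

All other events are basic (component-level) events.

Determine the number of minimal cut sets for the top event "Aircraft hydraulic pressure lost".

12

PTU path down [OR]: union of children's cut sets → 2 cut set(s).
Right circuit inoperative [AND]: one cut set from each child combined → 1 × 1 = 1 cut set(s).
Left circuit lost [AND]: one cut set from each child combined → 2 × 1 = 2 cut set(s).
System B fails [AND]: one cut set from each child combined → 1 × 1 × 1 = 1 cut set(s).
Standby system inoperative [OR]: union of children's cut sets → 2 cut set(s).
System A down [OR]: union of children's cut sets → 3 cut set(s).
PTU path 2 inoperative [AND]: one cut set from each child combined → 1 × 1 × 1 = 1 cut set(s).
Right circuit 2 lost [OR]: union of children's cut sets → 3 cut set(s).
Left circuit 2 unavailable [OR]: union of children's cut sets → 4 cut set(s).
System B 2 fails [OR]: union of children's cut sets → 7 cut set(s).
Aircraft hydraulic pressure lost [OR]: union of children's cut sets → 12 cut set(s).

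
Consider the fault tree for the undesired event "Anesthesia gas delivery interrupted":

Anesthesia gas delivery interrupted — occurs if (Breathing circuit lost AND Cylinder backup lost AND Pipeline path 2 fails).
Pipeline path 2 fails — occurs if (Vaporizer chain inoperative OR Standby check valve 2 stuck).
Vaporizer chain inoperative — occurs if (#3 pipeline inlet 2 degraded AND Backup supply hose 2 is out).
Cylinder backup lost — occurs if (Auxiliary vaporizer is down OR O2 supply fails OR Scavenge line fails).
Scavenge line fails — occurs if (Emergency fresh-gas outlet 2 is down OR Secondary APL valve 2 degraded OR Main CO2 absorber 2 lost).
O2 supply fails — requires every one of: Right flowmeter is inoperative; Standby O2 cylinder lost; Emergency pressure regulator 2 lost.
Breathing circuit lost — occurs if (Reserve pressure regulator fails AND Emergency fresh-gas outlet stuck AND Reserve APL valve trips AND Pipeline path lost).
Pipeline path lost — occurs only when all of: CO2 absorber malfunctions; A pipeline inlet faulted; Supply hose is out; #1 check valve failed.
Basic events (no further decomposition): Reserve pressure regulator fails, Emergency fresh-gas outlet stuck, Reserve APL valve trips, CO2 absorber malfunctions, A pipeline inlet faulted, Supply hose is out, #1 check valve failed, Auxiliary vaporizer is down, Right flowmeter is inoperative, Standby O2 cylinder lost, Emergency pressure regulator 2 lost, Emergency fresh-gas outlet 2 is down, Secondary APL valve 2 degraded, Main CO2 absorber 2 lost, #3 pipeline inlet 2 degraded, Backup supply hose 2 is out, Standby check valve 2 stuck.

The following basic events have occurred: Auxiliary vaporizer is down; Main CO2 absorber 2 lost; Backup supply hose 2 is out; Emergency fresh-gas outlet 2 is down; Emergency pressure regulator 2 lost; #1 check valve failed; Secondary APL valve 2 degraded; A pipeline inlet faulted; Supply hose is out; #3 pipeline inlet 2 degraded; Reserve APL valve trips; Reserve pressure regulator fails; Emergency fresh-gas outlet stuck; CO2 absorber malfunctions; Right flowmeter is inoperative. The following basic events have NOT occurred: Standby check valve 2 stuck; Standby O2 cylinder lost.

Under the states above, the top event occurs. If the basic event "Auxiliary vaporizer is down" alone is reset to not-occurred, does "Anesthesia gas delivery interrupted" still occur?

Counterfactual: set "Auxiliary vaporizer is down" to not occurred.
Pipeline path lost [AND]: CO2 absorber malfunctions=occurs, A pipeline inlet faulted=occurs, Supply hose is out=occurs, #1 check valve failed=occurs → all inputs occur → occurs.
Breathing circuit lost [AND]: Reserve pressure regulator fails=occurs, Emergency fresh-gas outlet stuck=occurs, Reserve APL valve trips=occurs, Pipeline path lost=occurs → all inputs occur → occurs.
O2 supply fails [AND]: Right flowmeter is inoperative=occurs, Standby O2 cylinder lost=not, Emergency pressure regulator 2 lost=occurs → not all inputs occur → does not occur.
Scavenge line fails [OR]: Emergency fresh-gas outlet 2 is down=occurs, Secondary APL valve 2 degraded=occurs, Main CO2 absorber 2 lost=occurs → at least one input occurs → occurs.
Cylinder backup lost [OR]: Auxiliary vaporizer is down=not, O2 supply fails=not, Scavenge line fails=occurs → at least one input occurs → occurs.
Vaporizer chain inoperative [AND]: #3 pipeline inlet 2 degraded=occurs, Backup supply hose 2 is out=occurs → all inputs occur → occurs.
Pipeline path 2 fails [OR]: Vaporizer chain inoperative=occurs, Standby check valve 2 stuck=not → at least one input occurs → occurs.
Anesthesia gas delivery interrupted [AND]: Breathing circuit lost=occurs, Cylinder backup lost=occurs, Pipeline path 2 fails=occurs → all inputs occur → occurs.

Yes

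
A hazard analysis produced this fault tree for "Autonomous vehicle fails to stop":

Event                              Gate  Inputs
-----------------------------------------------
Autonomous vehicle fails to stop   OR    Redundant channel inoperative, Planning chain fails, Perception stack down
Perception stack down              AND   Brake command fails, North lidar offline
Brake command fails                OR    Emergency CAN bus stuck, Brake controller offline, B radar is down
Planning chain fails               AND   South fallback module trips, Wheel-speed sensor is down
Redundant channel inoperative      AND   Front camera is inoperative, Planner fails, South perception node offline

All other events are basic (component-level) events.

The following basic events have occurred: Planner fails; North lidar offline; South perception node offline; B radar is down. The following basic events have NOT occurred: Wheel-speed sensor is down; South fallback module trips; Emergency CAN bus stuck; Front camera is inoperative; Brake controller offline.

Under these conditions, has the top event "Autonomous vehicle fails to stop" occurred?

Yes

Redundant channel inoperative [AND]: Front camera is inoperative=not, Planner fails=occurs, South perception node offline=occurs → not all inputs occur → does not occur.
Planning chain fails [AND]: South fallback module trips=not, Wheel-speed sensor is down=not → not all inputs occur → does not occur.
Brake command fails [OR]: Emergency CAN bus stuck=not, Brake controller offline=not, B radar is down=occurs → at least one input occurs → occurs.
Perception stack down [AND]: Brake command fails=occurs, North lidar offline=occurs → all inputs occur → occurs.
Autonomous vehicle fails to stop [OR]: Redundant channel inoperative=not, Planning chain fails=not, Perception stack down=occurs → at least one input occurs → occurs.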